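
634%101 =28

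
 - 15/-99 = 5/33 = 0.15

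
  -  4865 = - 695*7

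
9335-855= 8480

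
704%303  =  98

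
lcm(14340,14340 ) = 14340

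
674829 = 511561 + 163268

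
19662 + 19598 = 39260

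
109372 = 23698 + 85674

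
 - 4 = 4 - 8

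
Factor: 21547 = 29^1 * 743^1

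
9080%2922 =314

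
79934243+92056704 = 171990947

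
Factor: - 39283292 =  - 2^2* 9820823^1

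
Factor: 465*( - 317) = - 147405 = - 3^1* 5^1*31^1*317^1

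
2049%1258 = 791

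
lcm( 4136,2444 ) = 53768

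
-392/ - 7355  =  392/7355  =  0.05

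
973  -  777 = 196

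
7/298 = 7/298= 0.02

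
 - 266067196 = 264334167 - 530401363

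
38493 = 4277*9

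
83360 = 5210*16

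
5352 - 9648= - 4296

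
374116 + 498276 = 872392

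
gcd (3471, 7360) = 1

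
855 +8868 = 9723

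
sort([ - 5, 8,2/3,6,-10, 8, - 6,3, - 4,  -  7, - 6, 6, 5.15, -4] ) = [ - 10, - 7,-6,  -  6, - 5, - 4, - 4,2/3,3 , 5.15,6, 6, 8,8]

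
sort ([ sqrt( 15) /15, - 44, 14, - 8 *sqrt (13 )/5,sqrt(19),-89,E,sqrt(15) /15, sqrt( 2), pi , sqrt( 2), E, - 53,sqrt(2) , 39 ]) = [ - 89,  -  53, - 44, - 8*sqrt( 13)/5,sqrt( 15 ) /15,sqrt(15 ) /15, sqrt(2), sqrt(2),sqrt(2), E , E , pi, sqrt( 19 ),14, 39]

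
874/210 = 437/105 = 4.16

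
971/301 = 971/301 = 3.23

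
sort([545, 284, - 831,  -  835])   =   [ - 835, - 831,  284,545 ] 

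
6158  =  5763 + 395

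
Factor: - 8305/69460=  - 11/92 = -2^ (-2)*11^1*23^( - 1) 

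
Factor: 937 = 937^1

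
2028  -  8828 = -6800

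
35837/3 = 35837/3 = 11945.67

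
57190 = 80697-23507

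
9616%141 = 28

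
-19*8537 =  - 162203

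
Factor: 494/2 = 247 = 13^1*  19^1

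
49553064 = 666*74404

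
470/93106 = 235/46553= 0.01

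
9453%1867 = 118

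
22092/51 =7364/17 = 433.18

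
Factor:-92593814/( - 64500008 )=2^( - 2)*23^1*2012909^1*8062501^(-1 )=46296907/32250004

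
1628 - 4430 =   -  2802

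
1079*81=87399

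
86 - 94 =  - 8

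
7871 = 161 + 7710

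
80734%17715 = 9874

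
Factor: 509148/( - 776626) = - 254574/388313 = - 2^1 * 3^2 * 14143^1*388313^(-1 )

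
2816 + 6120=8936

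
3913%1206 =295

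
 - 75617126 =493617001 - 569234127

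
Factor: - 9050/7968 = -4525/3984 = - 2^( - 4 )*3^(  -  1 )*5^2*83^ ( - 1)*181^1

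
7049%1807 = 1628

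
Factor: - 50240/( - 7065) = 64/9 = 2^6 *3^ (-2)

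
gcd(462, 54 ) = 6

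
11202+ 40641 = 51843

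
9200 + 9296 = 18496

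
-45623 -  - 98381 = 52758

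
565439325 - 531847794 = 33591531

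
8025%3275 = 1475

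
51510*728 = 37499280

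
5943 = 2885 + 3058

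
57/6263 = 57/6263 = 0.01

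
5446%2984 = 2462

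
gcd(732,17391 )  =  3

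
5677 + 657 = 6334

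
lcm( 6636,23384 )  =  491064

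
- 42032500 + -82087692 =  - 124120192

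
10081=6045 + 4036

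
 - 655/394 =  - 2 + 133/394  =  -  1.66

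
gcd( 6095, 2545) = 5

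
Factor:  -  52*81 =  - 4212 = - 2^2 * 3^4*13^1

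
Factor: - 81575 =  - 5^2 * 13^1*251^1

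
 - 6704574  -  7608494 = - 14313068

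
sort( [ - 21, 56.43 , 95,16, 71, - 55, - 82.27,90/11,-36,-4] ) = [ - 82.27, - 55,-36,-21, - 4,90/11,16,56.43,71, 95 ]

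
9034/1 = 9034 = 9034.00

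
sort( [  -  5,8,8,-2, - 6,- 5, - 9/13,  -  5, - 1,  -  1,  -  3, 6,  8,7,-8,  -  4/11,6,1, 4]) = [ - 8,-6, - 5, - 5, - 5, - 3, - 2,-1 , - 1,-9/13,- 4/11,1,4, 6,  6,7,8,8,8]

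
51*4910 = 250410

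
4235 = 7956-3721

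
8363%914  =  137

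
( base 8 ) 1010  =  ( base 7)1342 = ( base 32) g8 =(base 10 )520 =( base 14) 292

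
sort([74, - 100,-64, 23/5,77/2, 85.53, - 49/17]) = [ - 100, - 64, - 49/17, 23/5,  77/2 , 74,  85.53 ]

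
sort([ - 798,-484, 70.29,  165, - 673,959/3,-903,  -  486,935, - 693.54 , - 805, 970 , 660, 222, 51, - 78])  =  [ - 903, - 805, - 798, - 693.54,-673, -486, - 484 ,  -  78, 51, 70.29,  165,222, 959/3, 660, 935, 970 ]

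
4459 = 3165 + 1294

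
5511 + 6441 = 11952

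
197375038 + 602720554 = 800095592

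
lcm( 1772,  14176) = 14176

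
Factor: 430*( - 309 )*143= -19000410=- 2^1 * 3^1 *5^1*11^1 * 13^1*43^1 * 103^1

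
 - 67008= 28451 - 95459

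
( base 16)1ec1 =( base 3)101210121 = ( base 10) 7873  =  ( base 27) alg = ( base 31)85u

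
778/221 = 3+115/221 = 3.52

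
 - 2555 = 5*( - 511)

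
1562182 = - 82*( - 19051 )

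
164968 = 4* 41242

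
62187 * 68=4228716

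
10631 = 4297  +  6334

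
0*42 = 0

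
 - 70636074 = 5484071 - 76120145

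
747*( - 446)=-333162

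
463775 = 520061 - 56286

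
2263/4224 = 2263/4224 = 0.54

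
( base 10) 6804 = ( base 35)5je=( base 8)15224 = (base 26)a1i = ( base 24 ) bjc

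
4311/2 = 2155 + 1/2= 2155.50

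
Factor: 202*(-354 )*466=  - 33322728 = - 2^3*3^1*59^1*101^1*233^1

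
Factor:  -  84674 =-2^1 *42337^1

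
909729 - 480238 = 429491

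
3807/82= 3807/82 = 46.43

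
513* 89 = 45657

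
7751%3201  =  1349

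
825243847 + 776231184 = 1601475031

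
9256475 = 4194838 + 5061637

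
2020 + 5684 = 7704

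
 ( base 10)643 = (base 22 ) 175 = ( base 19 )1eg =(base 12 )457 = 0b1010000011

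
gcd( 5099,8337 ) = 1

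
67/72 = 67/72 = 0.93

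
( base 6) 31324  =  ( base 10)4228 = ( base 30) 4ks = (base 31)4CC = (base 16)1084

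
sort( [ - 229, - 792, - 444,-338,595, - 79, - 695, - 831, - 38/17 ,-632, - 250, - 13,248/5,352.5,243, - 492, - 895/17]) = [ - 831,  -  792, - 695, - 632, - 492,-444, - 338, - 250, - 229, - 79,-895/17, - 13,  -  38/17,248/5,243,352.5 , 595 ] 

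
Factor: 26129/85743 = 3^(-2 )*7^( - 1 )*17^1 * 29^1* 53^1*1361^( - 1 ) 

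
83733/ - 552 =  - 152+57/184 = - 151.69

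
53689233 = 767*69999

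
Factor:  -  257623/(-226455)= 529/465 = 3^( - 1)*5^( - 1 )*23^2*31^( - 1 )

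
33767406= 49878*677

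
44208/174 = 254 + 2/29 = 254.07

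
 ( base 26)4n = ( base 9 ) 151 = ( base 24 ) 57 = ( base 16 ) 7F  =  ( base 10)127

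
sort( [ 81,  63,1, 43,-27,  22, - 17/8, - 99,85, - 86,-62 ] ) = [- 99, - 86,-62, - 27 ,-17/8, 1,22, 43, 63,  81,85 ]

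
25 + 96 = 121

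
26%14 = 12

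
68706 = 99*694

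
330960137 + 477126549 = 808086686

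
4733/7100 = 4733/7100= 0.67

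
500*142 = 71000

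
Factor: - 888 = -2^3*3^1 * 37^1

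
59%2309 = 59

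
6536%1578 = 224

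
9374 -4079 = 5295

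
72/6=12 = 12.00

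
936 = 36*26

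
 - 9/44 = -1 + 35/44 = -0.20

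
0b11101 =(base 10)29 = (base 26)13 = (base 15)1E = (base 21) 18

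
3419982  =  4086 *837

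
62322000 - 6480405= 55841595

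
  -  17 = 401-418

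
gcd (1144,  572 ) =572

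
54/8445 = 18/2815 = 0.01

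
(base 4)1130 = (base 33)2q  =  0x5c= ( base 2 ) 1011100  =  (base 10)92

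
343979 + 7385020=7728999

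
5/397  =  5/397 = 0.01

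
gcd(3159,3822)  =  39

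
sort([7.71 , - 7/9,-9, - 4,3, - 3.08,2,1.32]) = [ - 9, - 4,-3.08, - 7/9, 1.32, 2,3, 7.71]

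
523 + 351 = 874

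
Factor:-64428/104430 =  - 2^1 * 5^( - 1)* 7^1 * 13^1*59^( - 1 )  =  -  182/295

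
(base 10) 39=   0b100111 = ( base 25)1e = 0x27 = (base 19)21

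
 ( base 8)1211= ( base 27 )O1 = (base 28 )N5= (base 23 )155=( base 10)649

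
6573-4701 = 1872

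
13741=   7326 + 6415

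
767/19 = 767/19 = 40.37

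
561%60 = 21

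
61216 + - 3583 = 57633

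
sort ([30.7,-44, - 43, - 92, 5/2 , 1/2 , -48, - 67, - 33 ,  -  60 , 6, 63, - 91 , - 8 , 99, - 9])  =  [ - 92, - 91, - 67 , - 60, - 48, - 44, - 43, - 33, - 9, - 8,1/2, 5/2,6 , 30.7,63, 99 ] 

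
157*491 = 77087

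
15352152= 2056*7467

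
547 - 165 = 382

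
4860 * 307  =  1492020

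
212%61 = 29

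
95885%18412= 3825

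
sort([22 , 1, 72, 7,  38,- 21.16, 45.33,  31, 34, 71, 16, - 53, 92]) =[ - 53 ,-21.16,1, 7,16,22 , 31, 34,  38,45.33,71,  72  ,  92 ]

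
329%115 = 99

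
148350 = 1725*86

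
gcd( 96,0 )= 96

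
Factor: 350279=37^1*9467^1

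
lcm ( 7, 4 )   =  28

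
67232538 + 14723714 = 81956252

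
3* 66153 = 198459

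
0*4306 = 0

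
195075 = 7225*27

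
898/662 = 449/331 =1.36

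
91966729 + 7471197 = 99437926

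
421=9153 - 8732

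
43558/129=337+ 85/129 = 337.66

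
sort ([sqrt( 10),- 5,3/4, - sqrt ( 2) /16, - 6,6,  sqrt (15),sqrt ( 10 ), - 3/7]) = [ - 6 , - 5, - 3/7 , - sqrt(2) /16 , 3/4,sqrt( 10),sqrt(10 ),  sqrt( 15),6]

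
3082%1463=156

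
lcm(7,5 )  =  35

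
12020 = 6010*2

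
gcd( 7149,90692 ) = 1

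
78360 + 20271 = 98631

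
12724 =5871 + 6853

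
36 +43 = 79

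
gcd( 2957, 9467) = 1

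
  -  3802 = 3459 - 7261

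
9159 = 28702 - 19543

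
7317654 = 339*21586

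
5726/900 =2863/450 = 6.36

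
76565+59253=135818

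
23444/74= 316  +  30/37 = 316.81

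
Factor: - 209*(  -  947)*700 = 138546100   =  2^2*5^2 * 7^1*11^1*19^1*947^1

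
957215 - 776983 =180232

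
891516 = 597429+294087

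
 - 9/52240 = - 9/52240 =- 0.00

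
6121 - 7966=-1845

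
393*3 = 1179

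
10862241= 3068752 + 7793489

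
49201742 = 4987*9866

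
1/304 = 1/304 = 0.00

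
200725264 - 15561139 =185164125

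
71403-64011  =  7392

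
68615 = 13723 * 5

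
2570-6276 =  -3706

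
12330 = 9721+2609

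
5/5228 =5/5228 = 0.00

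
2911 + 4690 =7601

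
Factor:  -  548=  - 2^2*137^1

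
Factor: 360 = 2^3*3^2 * 5^1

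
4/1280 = 1/320 = 0.00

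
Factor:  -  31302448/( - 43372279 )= 2^4 * 23^1*643^( - 1 )* 67453^( - 1 )*85061^1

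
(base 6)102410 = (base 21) ik0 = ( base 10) 8358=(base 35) 6SS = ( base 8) 20246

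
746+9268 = 10014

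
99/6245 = 99/6245  =  0.02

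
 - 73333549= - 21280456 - 52053093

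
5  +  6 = 11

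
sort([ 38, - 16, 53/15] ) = [ -16, 53/15,38]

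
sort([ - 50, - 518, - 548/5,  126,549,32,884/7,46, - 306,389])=[ - 518, - 306 , - 548/5, -50,  32, 46, 126 , 884/7 , 389,549 ]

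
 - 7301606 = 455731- 7757337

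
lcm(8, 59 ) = 472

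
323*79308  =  25616484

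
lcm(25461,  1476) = 101844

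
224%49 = 28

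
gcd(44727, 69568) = 1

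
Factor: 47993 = 11^1*4363^1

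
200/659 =200/659 = 0.30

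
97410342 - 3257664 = 94152678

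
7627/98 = 77 + 81/98 = 77.83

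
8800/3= 2933 + 1/3 = 2933.33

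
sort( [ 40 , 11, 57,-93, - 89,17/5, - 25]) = [-93,- 89, - 25,17/5,11, 40,  57] 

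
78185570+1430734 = 79616304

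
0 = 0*2446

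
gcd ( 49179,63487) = 1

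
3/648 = 1/216 = 0.00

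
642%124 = 22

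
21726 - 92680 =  - 70954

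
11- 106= - 95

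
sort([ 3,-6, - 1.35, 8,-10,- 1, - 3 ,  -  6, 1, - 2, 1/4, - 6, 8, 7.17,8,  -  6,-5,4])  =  [-10,-6,  -  6,- 6, - 6, - 5,-3, - 2, - 1.35, - 1, 1/4, 1,3, 4,7.17, 8, 8, 8]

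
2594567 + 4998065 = 7592632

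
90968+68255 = 159223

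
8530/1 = 8530 = 8530.00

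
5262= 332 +4930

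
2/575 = 2/575 = 0.00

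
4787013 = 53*90321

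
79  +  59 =138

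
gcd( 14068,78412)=4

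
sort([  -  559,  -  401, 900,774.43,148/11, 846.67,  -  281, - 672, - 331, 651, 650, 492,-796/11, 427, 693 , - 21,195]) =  [- 672,-559, - 401,- 331, - 281, - 796/11, - 21,148/11, 195 , 427,492, 650, 651,693, 774.43, 846.67, 900] 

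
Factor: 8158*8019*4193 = 2^1*3^6*7^1*11^1*599^1*4079^1 = 274301875386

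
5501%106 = 95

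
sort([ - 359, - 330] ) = [  -  359, - 330 ]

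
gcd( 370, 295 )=5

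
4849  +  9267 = 14116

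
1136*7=7952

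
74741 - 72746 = 1995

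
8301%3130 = 2041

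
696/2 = 348 = 348.00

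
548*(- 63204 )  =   - 34635792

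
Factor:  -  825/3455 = -165/691 = - 3^1 * 5^1 * 11^1*691^( - 1)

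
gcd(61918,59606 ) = 2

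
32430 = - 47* (- 690 )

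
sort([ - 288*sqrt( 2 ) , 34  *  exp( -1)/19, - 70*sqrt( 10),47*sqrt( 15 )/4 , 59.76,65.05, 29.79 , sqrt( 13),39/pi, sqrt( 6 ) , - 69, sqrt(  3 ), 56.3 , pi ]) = [ - 288*sqrt( 2), - 70*sqrt (10), - 69, 34*exp( - 1)/19 , sqrt(3 ), sqrt( 6),pi,sqrt( 13), 39/pi, 29.79, 47 *sqrt( 15)/4,56.3,59.76,65.05]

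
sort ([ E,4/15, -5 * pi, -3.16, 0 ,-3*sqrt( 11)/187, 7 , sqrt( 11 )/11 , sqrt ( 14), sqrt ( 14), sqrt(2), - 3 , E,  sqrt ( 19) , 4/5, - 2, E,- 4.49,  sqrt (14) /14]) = [ - 5*pi , - 4.49, - 3.16, - 3, - 2, - 3*sqrt (11 ) /187, 0,4/15, sqrt( 14 )/14 , sqrt( 11) /11, 4/5, sqrt( 2 ), E, E,  E, sqrt( 14),sqrt (14) , sqrt( 19 ),  7]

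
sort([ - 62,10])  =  [ - 62, 10]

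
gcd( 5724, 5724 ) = 5724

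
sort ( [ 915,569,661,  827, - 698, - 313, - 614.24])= [ - 698,-614.24, - 313,569,661, 827,915 ] 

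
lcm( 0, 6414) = 0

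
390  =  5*78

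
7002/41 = 170  +  32/41 = 170.78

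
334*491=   163994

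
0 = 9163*0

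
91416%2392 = 520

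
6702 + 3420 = 10122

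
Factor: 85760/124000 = 2^3*5^(-2)*31^( - 1) * 67^1 =536/775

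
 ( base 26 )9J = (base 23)b0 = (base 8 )375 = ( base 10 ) 253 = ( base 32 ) 7t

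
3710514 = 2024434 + 1686080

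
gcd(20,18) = 2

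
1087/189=1087/189= 5.75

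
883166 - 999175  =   - 116009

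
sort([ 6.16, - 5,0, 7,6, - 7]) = [-7, - 5,0,6, 6.16,  7 ]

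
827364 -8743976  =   - 7916612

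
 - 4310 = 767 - 5077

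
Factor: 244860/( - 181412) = -795/589 = -3^1*5^1*19^( - 1)*31^( - 1)*53^1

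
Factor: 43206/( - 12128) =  - 57/16 = - 2^( - 4) * 3^1*19^1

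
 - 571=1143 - 1714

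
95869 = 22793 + 73076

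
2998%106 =30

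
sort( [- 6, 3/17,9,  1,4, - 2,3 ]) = [  -  6, - 2, 3/17, 1,3 , 4,9 ] 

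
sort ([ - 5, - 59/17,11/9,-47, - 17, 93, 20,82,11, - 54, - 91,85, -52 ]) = [ - 91, - 54, - 52,  -  47, - 17, - 5, - 59/17,11/9, 11, 20,82, 85,93]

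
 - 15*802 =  - 12030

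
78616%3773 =3156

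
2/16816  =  1/8408 = 0.00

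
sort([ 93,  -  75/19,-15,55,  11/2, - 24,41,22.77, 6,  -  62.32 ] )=[  -  62.32, - 24,- 15, - 75/19,11/2,6, 22.77,41,55,  93]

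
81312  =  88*924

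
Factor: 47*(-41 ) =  - 41^1*47^1 = -1927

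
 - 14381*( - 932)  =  13403092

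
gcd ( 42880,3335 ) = 5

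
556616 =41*13576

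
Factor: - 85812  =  - 2^2*3^1 *7151^1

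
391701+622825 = 1014526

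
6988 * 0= 0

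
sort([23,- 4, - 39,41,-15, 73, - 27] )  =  [ - 39 ,  -  27,  -  15, - 4 , 23, 41 , 73] 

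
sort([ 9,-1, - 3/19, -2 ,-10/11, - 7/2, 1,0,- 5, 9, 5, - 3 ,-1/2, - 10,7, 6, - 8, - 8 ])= [ - 10, - 8,-8, - 5,- 7/2,-3,-2, - 1 , - 10/11,- 1/2,- 3/19,  0,1, 5, 6, 7, 9,9 ]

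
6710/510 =13  +  8/51 = 13.16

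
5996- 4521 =1475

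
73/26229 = 73/26229 = 0.00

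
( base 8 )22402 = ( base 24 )GAI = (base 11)7133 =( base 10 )9474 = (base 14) 364A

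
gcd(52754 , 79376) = 2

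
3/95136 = 1/31712 = 0.00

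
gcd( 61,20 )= 1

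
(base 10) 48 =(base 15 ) 33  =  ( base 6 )120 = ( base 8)60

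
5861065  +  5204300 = 11065365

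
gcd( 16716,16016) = 28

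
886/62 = 443/31 = 14.29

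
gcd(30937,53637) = 1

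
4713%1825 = 1063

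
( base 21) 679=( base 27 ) 3ml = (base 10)2802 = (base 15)c6c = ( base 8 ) 5362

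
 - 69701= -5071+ -64630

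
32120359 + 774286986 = 806407345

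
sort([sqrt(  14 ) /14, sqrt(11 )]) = [sqrt( 14 ) /14, sqrt (11)]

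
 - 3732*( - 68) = 253776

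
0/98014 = 0 = 0.00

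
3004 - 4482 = -1478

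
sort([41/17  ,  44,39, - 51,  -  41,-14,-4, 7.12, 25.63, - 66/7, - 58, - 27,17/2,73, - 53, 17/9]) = [-58,  -  53,-51, - 41, - 27, - 14,-66/7, - 4, 17/9, 41/17, 7.12, 17/2,25.63,39, 44, 73] 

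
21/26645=21/26645 = 0.00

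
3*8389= 25167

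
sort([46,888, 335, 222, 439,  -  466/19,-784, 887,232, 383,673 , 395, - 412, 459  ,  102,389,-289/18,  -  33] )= [ - 784,-412, - 33,-466/19,-289/18,46,  102, 222, 232,335,383,  389, 395,439, 459, 673  ,  887, 888 ] 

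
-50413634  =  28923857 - 79337491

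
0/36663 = 0 = 0.00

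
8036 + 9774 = 17810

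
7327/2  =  3663+1/2 = 3663.50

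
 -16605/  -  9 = 1845/1 = 1845.00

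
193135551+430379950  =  623515501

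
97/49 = 97/49 = 1.98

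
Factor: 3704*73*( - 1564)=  - 422893088  =  - 2^5*17^1*23^1*73^1*463^1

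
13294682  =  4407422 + 8887260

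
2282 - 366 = 1916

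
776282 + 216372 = 992654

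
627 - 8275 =  -  7648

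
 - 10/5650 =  - 1/565= - 0.00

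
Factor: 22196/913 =2^2*11^( - 1 )*31^1*83^( -1)*179^1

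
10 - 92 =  - 82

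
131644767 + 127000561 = 258645328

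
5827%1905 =112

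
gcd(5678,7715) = 1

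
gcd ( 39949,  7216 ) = 1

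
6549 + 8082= 14631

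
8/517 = 8/517 = 0.02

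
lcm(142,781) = 1562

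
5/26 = 5/26 = 0.19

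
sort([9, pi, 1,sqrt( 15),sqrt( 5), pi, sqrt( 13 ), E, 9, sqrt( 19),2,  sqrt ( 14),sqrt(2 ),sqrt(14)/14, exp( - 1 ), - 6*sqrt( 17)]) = [ - 6*sqrt( 17),  sqrt( 14 )/14, exp( - 1 ), 1, sqrt ( 2), 2, sqrt( 5),E,pi,pi, sqrt( 13 ), sqrt ( 14),  sqrt( 15), sqrt( 19),  9 , 9 ] 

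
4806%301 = 291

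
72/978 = 12/163 = 0.07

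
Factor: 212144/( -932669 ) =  - 2^4 * 29^(-2) *1109^ ( - 1)*13259^1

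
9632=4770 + 4862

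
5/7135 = 1/1427 = 0.00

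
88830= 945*94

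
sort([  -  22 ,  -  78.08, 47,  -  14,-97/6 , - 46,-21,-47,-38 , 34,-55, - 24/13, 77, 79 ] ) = [-78.08, - 55,-47,-46, - 38, - 22 ,-21, - 97/6, - 14 , - 24/13 , 34, 47,  77, 79 ] 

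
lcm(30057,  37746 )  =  1623078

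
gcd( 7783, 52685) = 1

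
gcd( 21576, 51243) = 2697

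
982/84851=982/84851 = 0.01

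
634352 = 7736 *82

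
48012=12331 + 35681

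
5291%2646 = 2645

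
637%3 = 1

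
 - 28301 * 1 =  - 28301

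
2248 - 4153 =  - 1905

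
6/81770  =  3/40885 =0.00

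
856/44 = 19  +  5/11 = 19.45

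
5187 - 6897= - 1710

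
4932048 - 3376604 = 1555444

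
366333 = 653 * 561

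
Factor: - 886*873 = - 773478=- 2^1*3^2*97^1*443^1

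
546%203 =140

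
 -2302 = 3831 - 6133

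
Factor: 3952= 2^4 * 13^1 * 19^1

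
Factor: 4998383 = 13^1*23^1*73^1*229^1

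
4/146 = 2/73  =  0.03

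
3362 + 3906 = 7268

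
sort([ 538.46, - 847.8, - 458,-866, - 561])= [ - 866, -847.8,  -  561, - 458,538.46]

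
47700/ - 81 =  - 5300/9 = - 588.89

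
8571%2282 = 1725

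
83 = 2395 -2312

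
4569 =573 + 3996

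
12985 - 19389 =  - 6404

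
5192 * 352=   1827584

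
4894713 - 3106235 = 1788478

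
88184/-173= - 88184/173=-  509.73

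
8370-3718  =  4652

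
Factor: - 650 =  - 2^1* 5^2*13^1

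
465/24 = 155/8 = 19.38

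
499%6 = 1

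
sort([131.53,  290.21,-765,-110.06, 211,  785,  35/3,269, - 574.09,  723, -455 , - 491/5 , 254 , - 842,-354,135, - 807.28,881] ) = [ - 842,  -  807.28, - 765,-574.09, -455, - 354, - 110.06, - 491/5, 35/3,131.53,135 , 211,254,269,  290.21,  723, 785 , 881]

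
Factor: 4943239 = 7^1 *547^1*  1291^1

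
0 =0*597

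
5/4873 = 5/4873 = 0.00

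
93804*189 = 17728956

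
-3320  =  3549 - 6869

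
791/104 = 791/104 = 7.61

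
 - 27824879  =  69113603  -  96938482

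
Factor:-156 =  - 2^2*3^1*13^1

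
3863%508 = 307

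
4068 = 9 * 452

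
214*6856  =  1467184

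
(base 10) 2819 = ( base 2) 101100000011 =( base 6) 21015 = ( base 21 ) 685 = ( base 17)9ce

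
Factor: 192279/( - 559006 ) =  - 2^(-1)*3^1*7^(-1)*107^1 * 599^1*39929^(- 1 ) 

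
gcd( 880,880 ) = 880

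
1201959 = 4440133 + - 3238174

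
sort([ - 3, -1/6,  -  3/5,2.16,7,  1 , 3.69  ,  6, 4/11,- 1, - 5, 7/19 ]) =[ - 5,-3 ,  -  1 , - 3/5, - 1/6, 4/11 , 7/19, 1, 2.16,3.69, 6,  7 ] 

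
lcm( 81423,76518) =6350994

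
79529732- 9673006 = 69856726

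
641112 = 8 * 80139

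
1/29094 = 1/29094 = 0.00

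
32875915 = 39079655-6203740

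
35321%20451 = 14870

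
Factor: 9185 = 5^1*11^1*167^1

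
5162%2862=2300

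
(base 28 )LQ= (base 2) 1001100110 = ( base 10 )614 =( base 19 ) 1d6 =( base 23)13G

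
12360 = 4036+8324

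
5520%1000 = 520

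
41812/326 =128 + 42/163= 128.26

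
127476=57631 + 69845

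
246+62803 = 63049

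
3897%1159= 420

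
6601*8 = 52808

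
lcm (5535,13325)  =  359775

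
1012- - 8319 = 9331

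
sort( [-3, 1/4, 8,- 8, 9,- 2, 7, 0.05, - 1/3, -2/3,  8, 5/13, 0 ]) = [ - 8, - 3, - 2,  -  2/3,-1/3, 0,0.05, 1/4,  5/13, 7, 8, 8,9] 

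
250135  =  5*50027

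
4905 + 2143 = 7048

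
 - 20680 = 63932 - 84612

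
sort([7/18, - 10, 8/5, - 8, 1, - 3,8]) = [ - 10,- 8, - 3 , 7/18, 1,8/5, 8]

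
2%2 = 0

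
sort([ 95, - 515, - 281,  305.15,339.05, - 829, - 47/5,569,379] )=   [ - 829, - 515, - 281, - 47/5, 95,305.15,339.05,379,569]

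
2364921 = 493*4797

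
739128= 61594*12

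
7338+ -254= 7084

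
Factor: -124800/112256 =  - 3^1*5^2*13^1 * 877^( - 1 ) = - 975/877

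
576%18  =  0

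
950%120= 110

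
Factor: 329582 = 2^1*11^1*71^1*211^1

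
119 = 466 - 347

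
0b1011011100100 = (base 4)1123210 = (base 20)ED0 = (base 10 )5860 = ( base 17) 134c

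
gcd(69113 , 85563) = 1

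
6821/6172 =6821/6172 = 1.11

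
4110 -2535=1575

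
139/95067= 139/95067 = 0.00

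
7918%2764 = 2390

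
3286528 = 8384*392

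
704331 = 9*78259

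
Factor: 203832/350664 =3^1*149^1*769^( - 1) = 447/769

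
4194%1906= 382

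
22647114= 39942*567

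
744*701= 521544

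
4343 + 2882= 7225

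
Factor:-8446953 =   -  3^1*199^1 * 14149^1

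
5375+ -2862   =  2513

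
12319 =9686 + 2633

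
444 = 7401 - 6957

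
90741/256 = 90741/256 = 354.46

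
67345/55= 13469/11   =  1224.45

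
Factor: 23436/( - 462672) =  - 31/612 = - 2^( - 2 )*3^(-2)*17^( - 1)*31^1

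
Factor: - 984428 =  - 2^2 * 19^1*12953^1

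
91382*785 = 71734870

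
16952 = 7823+9129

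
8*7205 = 57640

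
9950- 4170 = 5780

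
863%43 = 3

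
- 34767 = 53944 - 88711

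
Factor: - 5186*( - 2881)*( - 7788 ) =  - 116359464408= - 2^3*3^1*11^1*43^1*59^1*67^1  *2593^1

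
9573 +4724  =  14297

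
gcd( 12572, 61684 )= 28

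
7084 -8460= - 1376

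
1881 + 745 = 2626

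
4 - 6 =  - 2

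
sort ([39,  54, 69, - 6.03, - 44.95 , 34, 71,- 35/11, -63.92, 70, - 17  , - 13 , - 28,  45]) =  [  -  63.92,- 44.95, - 28, - 17, - 13, - 6.03, - 35/11, 34,39, 45,  54 , 69, 70,71]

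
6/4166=3/2083 = 0.00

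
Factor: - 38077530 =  - 2^1*3^1 * 5^1*73^1*17387^1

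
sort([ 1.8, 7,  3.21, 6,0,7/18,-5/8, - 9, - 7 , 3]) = [- 9,-7,-5/8, 0, 7/18, 1.8 , 3, 3.21, 6, 7] 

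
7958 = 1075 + 6883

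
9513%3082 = 267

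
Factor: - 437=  - 19^1 *23^1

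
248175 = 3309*75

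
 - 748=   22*( - 34)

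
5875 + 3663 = 9538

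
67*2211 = 148137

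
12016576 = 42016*286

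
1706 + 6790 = 8496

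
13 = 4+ 9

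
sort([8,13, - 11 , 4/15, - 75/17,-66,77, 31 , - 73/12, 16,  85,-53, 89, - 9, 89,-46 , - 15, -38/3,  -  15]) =[-66, - 53,-46, -15,-15, - 38/3, - 11, - 9, - 73/12,-75/17, 4/15,8,13,16,31,77,85,89,89] 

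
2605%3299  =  2605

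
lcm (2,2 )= 2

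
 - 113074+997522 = 884448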